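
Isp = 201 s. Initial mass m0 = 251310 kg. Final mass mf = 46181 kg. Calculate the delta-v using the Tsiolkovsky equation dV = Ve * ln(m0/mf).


Ve = 201 * 9.81 = 1971.81 m/s
dV = 1971.81 * ln(251310/46181) = 3340 m/s

3340 m/s


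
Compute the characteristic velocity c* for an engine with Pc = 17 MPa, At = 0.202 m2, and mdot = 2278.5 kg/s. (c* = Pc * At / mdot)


c* = 17e6 * 0.202 / 2278.5 = 1507 m/s

1507 m/s


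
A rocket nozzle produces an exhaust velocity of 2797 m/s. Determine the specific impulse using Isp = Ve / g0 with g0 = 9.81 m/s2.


Isp = Ve / g0 = 2797 / 9.81 = 285.1 s

285.1 s


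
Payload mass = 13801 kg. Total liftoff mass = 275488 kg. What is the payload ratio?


PR = 13801 / 275488 = 0.0501

0.0501


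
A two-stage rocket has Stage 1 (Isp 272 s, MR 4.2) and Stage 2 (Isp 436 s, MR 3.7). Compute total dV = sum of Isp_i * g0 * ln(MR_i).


dV1 = 272 * 9.81 * ln(4.2) = 3829.3 m/s
dV2 = 436 * 9.81 * ln(3.7) = 5595.9 m/s
Total dV = 3829.3 + 5595.9 = 9425.2 m/s ~ 9425 m/s

9425 m/s


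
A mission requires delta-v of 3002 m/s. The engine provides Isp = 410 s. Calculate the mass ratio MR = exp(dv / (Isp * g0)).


Ve = 410 * 9.81 = 4022.1 m/s
MR = exp(3002 / 4022.1) = 2.109

2.109


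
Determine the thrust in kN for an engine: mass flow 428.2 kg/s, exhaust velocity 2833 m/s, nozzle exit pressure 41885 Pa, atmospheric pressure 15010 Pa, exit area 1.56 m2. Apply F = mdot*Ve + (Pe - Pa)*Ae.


F = 428.2 * 2833 + (41885 - 15010) * 1.56 = 1.2550e+06 N = 1255.0 kN

1255.0 kN


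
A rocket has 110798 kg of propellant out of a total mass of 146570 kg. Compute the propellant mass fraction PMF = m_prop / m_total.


PMF = 110798 / 146570 = 0.756

0.756


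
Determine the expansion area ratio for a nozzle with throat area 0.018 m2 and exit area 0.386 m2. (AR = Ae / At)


AR = 0.386 / 0.018 = 21.4

21.4


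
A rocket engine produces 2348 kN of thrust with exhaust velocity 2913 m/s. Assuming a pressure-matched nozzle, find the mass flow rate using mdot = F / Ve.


mdot = F / Ve = 2348000 / 2913 = 806.0 kg/s

806.0 kg/s


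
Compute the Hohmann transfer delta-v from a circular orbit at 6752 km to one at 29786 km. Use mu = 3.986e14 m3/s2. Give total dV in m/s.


V1 = sqrt(mu/r1) = 7683.38 m/s
dV1 = V1*(sqrt(2*r2/(r1+r2)) - 1) = 2127.34 m/s
V2 = sqrt(mu/r2) = 3658.16 m/s
dV2 = V2*(1 - sqrt(2*r1/(r1+r2))) = 1434.23 m/s
Total dV = 3562 m/s

3562 m/s


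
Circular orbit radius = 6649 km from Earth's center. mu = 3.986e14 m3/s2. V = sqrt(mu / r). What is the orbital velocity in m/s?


V = sqrt(3.986e14 / 6649000) = 7743 m/s

7743 m/s


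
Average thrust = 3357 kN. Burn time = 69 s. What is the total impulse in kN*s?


It = 3357 * 69 = 231633 kN*s

231633 kN*s


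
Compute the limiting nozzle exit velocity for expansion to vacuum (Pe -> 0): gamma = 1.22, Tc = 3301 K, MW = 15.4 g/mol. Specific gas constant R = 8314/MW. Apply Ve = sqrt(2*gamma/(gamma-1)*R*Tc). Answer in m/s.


R = 8314 / 15.4 = 539.87 J/(kg.K)
Ve = sqrt(2 * 1.22 / (1.22 - 1) * 539.87 * 3301) = 4446 m/s

4446 m/s


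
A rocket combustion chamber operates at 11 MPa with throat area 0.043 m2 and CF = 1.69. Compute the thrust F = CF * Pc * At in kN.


F = 1.69 * 11e6 * 0.043 = 799370.0 N = 799.4 kN

799.4 kN


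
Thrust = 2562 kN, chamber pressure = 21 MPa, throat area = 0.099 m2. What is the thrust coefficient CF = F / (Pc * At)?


CF = 2562000 / (21e6 * 0.099) = 1.23

1.23


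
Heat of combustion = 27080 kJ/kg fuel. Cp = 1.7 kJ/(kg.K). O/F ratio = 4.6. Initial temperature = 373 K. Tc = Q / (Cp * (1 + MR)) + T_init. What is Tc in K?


Tc = 27080 / (1.7 * (1 + 4.6)) + 373 = 3218 K

3218 K


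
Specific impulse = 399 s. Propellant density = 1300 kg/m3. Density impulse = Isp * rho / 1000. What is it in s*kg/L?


rho*Isp = 399 * 1300 / 1000 = 519 s*kg/L

519 s*kg/L


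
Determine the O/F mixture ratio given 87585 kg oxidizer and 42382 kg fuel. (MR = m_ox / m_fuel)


MR = 87585 / 42382 = 2.07

2.07


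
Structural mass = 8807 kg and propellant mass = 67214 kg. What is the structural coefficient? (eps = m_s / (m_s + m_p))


eps = 8807 / (8807 + 67214) = 0.1158

0.1158


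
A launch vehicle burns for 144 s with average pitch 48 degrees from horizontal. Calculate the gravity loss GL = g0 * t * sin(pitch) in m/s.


GL = 9.81 * 144 * sin(48 deg) = 1050 m/s

1050 m/s


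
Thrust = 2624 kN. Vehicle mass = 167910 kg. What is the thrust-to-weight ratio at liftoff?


TWR = 2624000 / (167910 * 9.81) = 1.59

1.59


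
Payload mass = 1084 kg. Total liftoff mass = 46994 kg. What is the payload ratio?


PR = 1084 / 46994 = 0.0231

0.0231


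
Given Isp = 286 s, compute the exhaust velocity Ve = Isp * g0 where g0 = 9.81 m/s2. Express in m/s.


Ve = Isp * g0 = 286 * 9.81 = 2805.7 m/s

2805.7 m/s


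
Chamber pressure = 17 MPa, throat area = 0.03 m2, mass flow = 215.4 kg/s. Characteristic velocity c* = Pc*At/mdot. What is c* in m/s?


c* = 17e6 * 0.03 / 215.4 = 2368 m/s

2368 m/s


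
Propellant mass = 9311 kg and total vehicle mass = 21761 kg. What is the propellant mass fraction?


PMF = 9311 / 21761 = 0.428

0.428


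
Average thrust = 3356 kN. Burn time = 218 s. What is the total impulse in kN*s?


It = 3356 * 218 = 731608 kN*s

731608 kN*s


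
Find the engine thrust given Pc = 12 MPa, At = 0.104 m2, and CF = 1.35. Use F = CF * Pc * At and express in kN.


F = 1.35 * 12e6 * 0.104 = 1.6848e+06 N = 1684.8 kN

1684.8 kN


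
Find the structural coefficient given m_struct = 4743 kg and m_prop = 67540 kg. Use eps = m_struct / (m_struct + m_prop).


eps = 4743 / (4743 + 67540) = 0.0656

0.0656


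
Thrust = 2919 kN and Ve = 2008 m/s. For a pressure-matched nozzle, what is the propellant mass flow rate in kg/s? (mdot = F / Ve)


mdot = F / Ve = 2919000 / 2008 = 1453.7 kg/s

1453.7 kg/s


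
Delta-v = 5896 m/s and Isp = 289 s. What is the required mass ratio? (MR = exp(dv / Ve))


Ve = 289 * 9.81 = 2835.09 m/s
MR = exp(5896 / 2835.09) = 8.002

8.002


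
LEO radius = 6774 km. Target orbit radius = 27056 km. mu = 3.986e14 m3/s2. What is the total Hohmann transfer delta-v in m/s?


V1 = sqrt(mu/r1) = 7670.9 m/s
dV1 = V1*(sqrt(2*r2/(r1+r2)) - 1) = 2030.67 m/s
V2 = sqrt(mu/r2) = 3838.28 m/s
dV2 = V2*(1 - sqrt(2*r1/(r1+r2))) = 1409.3 m/s
Total dV = 3440 m/s

3440 m/s


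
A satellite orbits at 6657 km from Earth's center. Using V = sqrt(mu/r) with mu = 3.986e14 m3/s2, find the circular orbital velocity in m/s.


V = sqrt(3.986e14 / 6657000) = 7738 m/s

7738 m/s


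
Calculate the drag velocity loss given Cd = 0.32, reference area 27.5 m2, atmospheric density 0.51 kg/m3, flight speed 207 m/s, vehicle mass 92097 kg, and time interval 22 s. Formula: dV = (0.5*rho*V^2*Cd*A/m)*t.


D = 0.5 * 0.51 * 207^2 * 0.32 * 27.5 = 96153.16 N
a = 96153.16 / 92097 = 1.044 m/s2
dV = 1.044 * 22 = 23.0 m/s

23.0 m/s


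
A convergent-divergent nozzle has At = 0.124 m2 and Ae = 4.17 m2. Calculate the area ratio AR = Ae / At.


AR = 4.17 / 0.124 = 33.6

33.6


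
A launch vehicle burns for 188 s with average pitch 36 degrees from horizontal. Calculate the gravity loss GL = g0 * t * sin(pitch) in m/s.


GL = 9.81 * 188 * sin(36 deg) = 1084 m/s

1084 m/s


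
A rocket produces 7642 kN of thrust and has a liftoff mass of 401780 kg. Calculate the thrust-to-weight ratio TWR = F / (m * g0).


TWR = 7642000 / (401780 * 9.81) = 1.94

1.94


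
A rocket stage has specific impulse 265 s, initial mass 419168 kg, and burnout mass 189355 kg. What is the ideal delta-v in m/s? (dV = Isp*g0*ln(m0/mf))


Ve = 265 * 9.81 = 2599.65 m/s
dV = 2599.65 * ln(419168/189355) = 2066 m/s

2066 m/s


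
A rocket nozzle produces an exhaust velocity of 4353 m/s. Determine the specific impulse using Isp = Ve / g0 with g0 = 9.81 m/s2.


Isp = Ve / g0 = 4353 / 9.81 = 443.7 s

443.7 s


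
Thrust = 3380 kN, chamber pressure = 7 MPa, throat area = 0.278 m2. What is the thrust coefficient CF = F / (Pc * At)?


CF = 3380000 / (7e6 * 0.278) = 1.74

1.74


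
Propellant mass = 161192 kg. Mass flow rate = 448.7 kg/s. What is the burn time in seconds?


tb = 161192 / 448.7 = 359.2 s

359.2 s


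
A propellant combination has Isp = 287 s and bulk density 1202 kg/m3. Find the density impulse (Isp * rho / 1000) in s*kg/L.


rho*Isp = 287 * 1202 / 1000 = 345 s*kg/L

345 s*kg/L


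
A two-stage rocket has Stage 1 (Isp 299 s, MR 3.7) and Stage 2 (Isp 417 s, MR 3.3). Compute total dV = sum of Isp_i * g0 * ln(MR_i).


dV1 = 299 * 9.81 * ln(3.7) = 3837.6 m/s
dV2 = 417 * 9.81 * ln(3.3) = 4884.1 m/s
Total dV = 3837.6 + 4884.1 = 8721.7 m/s ~ 8722 m/s

8722 m/s


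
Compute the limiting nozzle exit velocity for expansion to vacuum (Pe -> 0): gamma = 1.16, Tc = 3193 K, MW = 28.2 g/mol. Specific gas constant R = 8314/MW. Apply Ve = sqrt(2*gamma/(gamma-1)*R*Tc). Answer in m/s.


R = 8314 / 28.2 = 294.82 J/(kg.K)
Ve = sqrt(2 * 1.16 / (1.16 - 1) * 294.82 * 3193) = 3695 m/s

3695 m/s


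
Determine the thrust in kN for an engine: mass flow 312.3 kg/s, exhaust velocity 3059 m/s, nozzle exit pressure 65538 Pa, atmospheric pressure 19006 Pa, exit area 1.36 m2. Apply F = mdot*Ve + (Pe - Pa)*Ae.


F = 312.3 * 3059 + (65538 - 19006) * 1.36 = 1.0186e+06 N = 1018.6 kN

1018.6 kN


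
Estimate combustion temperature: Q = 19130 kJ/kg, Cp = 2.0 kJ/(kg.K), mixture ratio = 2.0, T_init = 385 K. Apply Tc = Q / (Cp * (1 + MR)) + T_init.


Tc = 19130 / (2.0 * (1 + 2.0)) + 385 = 3573 K

3573 K


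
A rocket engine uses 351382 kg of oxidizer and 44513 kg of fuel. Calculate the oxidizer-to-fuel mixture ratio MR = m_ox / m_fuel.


MR = 351382 / 44513 = 7.89

7.89


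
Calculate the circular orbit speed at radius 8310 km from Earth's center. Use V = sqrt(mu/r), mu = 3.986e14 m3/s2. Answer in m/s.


V = sqrt(3.986e14 / 8310000) = 6926 m/s

6926 m/s


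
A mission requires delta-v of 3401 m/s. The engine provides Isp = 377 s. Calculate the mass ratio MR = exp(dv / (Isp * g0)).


Ve = 377 * 9.81 = 3698.37 m/s
MR = exp(3401 / 3698.37) = 2.508

2.508


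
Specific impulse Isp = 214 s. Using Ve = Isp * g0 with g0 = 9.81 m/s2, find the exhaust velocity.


Ve = Isp * g0 = 214 * 9.81 = 2099.3 m/s

2099.3 m/s


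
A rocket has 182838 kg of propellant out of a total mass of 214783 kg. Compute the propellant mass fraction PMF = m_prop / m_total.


PMF = 182838 / 214783 = 0.851

0.851


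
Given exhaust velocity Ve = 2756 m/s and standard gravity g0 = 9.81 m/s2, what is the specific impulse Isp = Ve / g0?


Isp = Ve / g0 = 2756 / 9.81 = 280.9 s

280.9 s


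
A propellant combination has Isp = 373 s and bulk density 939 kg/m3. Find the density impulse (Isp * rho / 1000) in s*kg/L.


rho*Isp = 373 * 939 / 1000 = 350 s*kg/L

350 s*kg/L


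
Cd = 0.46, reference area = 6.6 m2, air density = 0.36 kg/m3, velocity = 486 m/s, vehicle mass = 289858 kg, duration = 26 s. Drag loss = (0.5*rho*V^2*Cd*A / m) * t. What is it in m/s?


D = 0.5 * 0.36 * 486^2 * 0.46 * 6.6 = 129076.39 N
a = 129076.39 / 289858 = 0.4453 m/s2
dV = 0.4453 * 26 = 11.6 m/s

11.6 m/s


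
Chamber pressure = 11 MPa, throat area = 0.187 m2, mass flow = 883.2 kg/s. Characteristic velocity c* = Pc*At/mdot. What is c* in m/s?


c* = 11e6 * 0.187 / 883.2 = 2329 m/s

2329 m/s


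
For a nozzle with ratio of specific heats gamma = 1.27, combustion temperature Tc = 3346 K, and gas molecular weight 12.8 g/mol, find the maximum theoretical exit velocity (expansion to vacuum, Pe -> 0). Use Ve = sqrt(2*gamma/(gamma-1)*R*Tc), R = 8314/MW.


R = 8314 / 12.8 = 649.53 J/(kg.K)
Ve = sqrt(2 * 1.27 / (1.27 - 1) * 649.53 * 3346) = 4522 m/s

4522 m/s


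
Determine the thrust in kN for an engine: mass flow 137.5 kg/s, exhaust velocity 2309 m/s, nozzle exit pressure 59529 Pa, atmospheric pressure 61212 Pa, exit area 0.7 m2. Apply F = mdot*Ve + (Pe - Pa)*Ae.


F = 137.5 * 2309 + (59529 - 61212) * 0.7 = 316309.0 N = 316.3 kN

316.3 kN


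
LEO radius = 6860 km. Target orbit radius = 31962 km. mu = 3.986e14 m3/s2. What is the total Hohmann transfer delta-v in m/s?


V1 = sqrt(mu/r1) = 7622.66 m/s
dV1 = V1*(sqrt(2*r2/(r1+r2)) - 1) = 2158.71 m/s
V2 = sqrt(mu/r2) = 3531.44 m/s
dV2 = V2*(1 - sqrt(2*r1/(r1+r2))) = 1432.06 m/s
Total dV = 3591 m/s

3591 m/s


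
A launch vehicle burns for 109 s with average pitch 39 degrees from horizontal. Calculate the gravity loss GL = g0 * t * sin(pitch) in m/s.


GL = 9.81 * 109 * sin(39 deg) = 673 m/s

673 m/s


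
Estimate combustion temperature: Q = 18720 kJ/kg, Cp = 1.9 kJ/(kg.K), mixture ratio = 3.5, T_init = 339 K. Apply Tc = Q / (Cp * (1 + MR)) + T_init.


Tc = 18720 / (1.9 * (1 + 3.5)) + 339 = 2528 K

2528 K


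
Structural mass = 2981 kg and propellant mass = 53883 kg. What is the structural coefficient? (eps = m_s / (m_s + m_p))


eps = 2981 / (2981 + 53883) = 0.0524

0.0524


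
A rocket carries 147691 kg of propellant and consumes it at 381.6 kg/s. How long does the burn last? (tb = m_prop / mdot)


tb = 147691 / 381.6 = 387.0 s

387.0 s


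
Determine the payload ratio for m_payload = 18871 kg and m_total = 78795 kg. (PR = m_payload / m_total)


PR = 18871 / 78795 = 0.2395

0.2395


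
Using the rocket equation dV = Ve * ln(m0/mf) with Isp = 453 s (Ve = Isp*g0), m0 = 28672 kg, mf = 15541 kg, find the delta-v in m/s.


Ve = 453 * 9.81 = 4443.93 m/s
dV = 4443.93 * ln(28672/15541) = 2722 m/s

2722 m/s


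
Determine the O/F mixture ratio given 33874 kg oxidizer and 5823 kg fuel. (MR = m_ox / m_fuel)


MR = 33874 / 5823 = 5.82

5.82


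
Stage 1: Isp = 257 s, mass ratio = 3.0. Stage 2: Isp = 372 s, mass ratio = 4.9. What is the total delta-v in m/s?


dV1 = 257 * 9.81 * ln(3.0) = 2769.8 m/s
dV2 = 372 * 9.81 * ln(4.9) = 5799.6 m/s
Total dV = 2769.8 + 5799.6 = 8569.4 m/s ~ 8569 m/s

8569 m/s


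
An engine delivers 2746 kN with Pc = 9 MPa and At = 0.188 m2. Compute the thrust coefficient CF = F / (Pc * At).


CF = 2746000 / (9e6 * 0.188) = 1.62

1.62


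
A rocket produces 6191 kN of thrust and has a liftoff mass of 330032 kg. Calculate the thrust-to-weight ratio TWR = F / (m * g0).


TWR = 6191000 / (330032 * 9.81) = 1.91

1.91


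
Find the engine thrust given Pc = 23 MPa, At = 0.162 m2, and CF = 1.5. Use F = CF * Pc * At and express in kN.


F = 1.5 * 23e6 * 0.162 = 5.5890e+06 N = 5589.0 kN

5589.0 kN


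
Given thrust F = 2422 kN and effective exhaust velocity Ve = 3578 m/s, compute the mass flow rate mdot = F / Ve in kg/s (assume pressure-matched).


mdot = F / Ve = 2422000 / 3578 = 676.9 kg/s

676.9 kg/s


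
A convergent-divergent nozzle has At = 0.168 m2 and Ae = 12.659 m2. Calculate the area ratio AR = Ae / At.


AR = 12.659 / 0.168 = 75.4

75.4


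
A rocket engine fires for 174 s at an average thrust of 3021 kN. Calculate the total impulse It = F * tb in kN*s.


It = 3021 * 174 = 525654 kN*s

525654 kN*s


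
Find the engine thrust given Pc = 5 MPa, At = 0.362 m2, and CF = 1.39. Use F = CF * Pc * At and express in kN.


F = 1.39 * 5e6 * 0.362 = 2.5159e+06 N = 2515.9 kN

2515.9 kN


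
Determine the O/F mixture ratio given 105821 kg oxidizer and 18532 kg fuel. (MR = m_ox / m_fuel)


MR = 105821 / 18532 = 5.71

5.71


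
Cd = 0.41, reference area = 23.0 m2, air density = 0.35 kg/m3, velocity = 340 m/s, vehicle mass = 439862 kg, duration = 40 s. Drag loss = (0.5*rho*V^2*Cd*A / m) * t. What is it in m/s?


D = 0.5 * 0.35 * 340^2 * 0.41 * 23.0 = 190768.9 N
a = 190768.9 / 439862 = 0.4337 m/s2
dV = 0.4337 * 40 = 17.3 m/s

17.3 m/s


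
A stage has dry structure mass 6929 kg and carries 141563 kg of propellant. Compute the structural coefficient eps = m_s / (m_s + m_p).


eps = 6929 / (6929 + 141563) = 0.0467

0.0467


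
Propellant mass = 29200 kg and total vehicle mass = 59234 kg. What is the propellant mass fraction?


PMF = 29200 / 59234 = 0.493

0.493


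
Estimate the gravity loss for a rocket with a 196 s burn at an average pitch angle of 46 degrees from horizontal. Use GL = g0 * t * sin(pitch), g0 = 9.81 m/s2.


GL = 9.81 * 196 * sin(46 deg) = 1383 m/s

1383 m/s


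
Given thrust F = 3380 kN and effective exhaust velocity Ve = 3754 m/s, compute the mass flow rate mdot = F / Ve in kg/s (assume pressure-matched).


mdot = F / Ve = 3380000 / 3754 = 900.4 kg/s

900.4 kg/s


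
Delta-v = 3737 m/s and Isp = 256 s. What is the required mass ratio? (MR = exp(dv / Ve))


Ve = 256 * 9.81 = 2511.36 m/s
MR = exp(3737 / 2511.36) = 4.428

4.428


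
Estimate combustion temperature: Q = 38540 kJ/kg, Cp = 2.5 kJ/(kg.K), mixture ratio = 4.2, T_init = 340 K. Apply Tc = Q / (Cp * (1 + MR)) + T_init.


Tc = 38540 / (2.5 * (1 + 4.2)) + 340 = 3305 K

3305 K


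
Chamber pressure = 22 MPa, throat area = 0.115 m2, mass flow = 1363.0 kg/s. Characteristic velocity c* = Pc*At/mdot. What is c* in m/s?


c* = 22e6 * 0.115 / 1363.0 = 1856 m/s

1856 m/s


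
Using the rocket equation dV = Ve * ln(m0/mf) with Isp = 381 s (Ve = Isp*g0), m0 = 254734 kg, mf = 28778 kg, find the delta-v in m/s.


Ve = 381 * 9.81 = 3737.61 m/s
dV = 3737.61 * ln(254734/28778) = 8150 m/s

8150 m/s


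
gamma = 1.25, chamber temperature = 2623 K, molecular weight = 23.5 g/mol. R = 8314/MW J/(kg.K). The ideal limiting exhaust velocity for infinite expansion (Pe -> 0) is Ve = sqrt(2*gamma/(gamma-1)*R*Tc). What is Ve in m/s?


R = 8314 / 23.5 = 353.79 J/(kg.K)
Ve = sqrt(2 * 1.25 / (1.25 - 1) * 353.79 * 2623) = 3046 m/s

3046 m/s


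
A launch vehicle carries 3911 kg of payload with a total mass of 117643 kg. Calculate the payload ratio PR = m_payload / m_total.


PR = 3911 / 117643 = 0.0332

0.0332


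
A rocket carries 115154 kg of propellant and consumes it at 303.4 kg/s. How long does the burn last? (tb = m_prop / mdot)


tb = 115154 / 303.4 = 379.5 s

379.5 s


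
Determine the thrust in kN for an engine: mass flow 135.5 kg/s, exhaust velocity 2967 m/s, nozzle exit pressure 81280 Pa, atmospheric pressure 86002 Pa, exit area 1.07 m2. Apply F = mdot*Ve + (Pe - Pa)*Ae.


F = 135.5 * 2967 + (81280 - 86002) * 1.07 = 396976.0 N = 397.0 kN

397.0 kN


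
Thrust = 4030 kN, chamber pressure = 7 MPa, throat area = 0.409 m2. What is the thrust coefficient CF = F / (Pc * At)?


CF = 4030000 / (7e6 * 0.409) = 1.41

1.41


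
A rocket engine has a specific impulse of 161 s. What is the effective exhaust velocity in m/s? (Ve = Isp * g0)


Ve = Isp * g0 = 161 * 9.81 = 1579.4 m/s

1579.4 m/s


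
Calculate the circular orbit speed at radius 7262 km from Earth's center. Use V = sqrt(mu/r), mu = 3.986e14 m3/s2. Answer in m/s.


V = sqrt(3.986e14 / 7262000) = 7409 m/s

7409 m/s


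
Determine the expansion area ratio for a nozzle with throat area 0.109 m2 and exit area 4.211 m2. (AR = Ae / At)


AR = 4.211 / 0.109 = 38.6

38.6


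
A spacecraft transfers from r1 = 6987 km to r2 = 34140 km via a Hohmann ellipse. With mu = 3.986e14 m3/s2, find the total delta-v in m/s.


V1 = sqrt(mu/r1) = 7553.07 m/s
dV1 = V1*(sqrt(2*r2/(r1+r2)) - 1) = 2179.03 m/s
V2 = sqrt(mu/r2) = 3416.94 m/s
dV2 = V2*(1 - sqrt(2*r1/(r1+r2))) = 1425.19 m/s
Total dV = 3604 m/s

3604 m/s


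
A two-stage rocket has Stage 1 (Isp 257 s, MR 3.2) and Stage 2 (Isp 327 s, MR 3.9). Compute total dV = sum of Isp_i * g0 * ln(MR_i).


dV1 = 257 * 9.81 * ln(3.2) = 2932.5 m/s
dV2 = 327 * 9.81 * ln(3.9) = 4365.8 m/s
Total dV = 2932.5 + 4365.8 = 7298.3 m/s ~ 7298 m/s

7298 m/s


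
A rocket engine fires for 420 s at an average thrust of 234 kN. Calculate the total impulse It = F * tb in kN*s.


It = 234 * 420 = 98280 kN*s

98280 kN*s


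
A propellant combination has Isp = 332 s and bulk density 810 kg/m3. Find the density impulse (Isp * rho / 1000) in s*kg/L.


rho*Isp = 332 * 810 / 1000 = 269 s*kg/L

269 s*kg/L


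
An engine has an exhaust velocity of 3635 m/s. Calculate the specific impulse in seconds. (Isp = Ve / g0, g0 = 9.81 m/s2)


Isp = Ve / g0 = 3635 / 9.81 = 370.5 s

370.5 s


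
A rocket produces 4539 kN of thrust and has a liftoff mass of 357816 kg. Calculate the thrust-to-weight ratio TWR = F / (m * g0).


TWR = 4539000 / (357816 * 9.81) = 1.29

1.29


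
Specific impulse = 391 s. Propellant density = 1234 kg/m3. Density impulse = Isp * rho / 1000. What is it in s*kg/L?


rho*Isp = 391 * 1234 / 1000 = 482 s*kg/L

482 s*kg/L


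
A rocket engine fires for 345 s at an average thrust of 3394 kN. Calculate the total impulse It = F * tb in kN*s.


It = 3394 * 345 = 1170930 kN*s

1170930 kN*s


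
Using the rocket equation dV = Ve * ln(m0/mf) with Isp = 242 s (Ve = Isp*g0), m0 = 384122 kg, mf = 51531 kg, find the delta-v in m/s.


Ve = 242 * 9.81 = 2374.02 m/s
dV = 2374.02 * ln(384122/51531) = 4769 m/s

4769 m/s


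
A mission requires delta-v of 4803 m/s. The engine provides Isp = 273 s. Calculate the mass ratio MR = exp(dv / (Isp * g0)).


Ve = 273 * 9.81 = 2678.13 m/s
MR = exp(4803 / 2678.13) = 6.01

6.01


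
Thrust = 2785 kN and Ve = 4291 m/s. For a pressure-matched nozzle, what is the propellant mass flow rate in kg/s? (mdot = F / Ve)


mdot = F / Ve = 2785000 / 4291 = 649.0 kg/s

649.0 kg/s


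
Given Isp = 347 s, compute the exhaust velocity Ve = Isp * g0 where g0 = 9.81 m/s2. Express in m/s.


Ve = Isp * g0 = 347 * 9.81 = 3404.1 m/s

3404.1 m/s


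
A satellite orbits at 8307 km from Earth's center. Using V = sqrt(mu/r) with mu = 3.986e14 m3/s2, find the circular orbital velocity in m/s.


V = sqrt(3.986e14 / 8307000) = 6927 m/s

6927 m/s


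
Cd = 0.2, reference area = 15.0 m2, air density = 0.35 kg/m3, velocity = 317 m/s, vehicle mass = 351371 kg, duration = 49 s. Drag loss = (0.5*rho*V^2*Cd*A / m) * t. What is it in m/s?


D = 0.5 * 0.35 * 317^2 * 0.2 * 15.0 = 52756.72 N
a = 52756.72 / 351371 = 0.1501 m/s2
dV = 0.1501 * 49 = 7.4 m/s

7.4 m/s


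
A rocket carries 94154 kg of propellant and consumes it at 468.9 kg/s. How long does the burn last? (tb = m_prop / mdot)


tb = 94154 / 468.9 = 200.8 s

200.8 s


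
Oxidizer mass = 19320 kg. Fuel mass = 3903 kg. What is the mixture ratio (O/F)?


MR = 19320 / 3903 = 4.95

4.95


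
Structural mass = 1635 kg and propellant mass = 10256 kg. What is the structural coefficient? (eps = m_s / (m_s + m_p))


eps = 1635 / (1635 + 10256) = 0.1375

0.1375


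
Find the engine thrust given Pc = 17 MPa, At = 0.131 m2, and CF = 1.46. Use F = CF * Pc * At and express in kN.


F = 1.46 * 17e6 * 0.131 = 3.2514e+06 N = 3251.4 kN

3251.4 kN


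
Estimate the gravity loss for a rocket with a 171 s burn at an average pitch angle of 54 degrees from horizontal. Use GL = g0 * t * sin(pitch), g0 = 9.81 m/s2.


GL = 9.81 * 171 * sin(54 deg) = 1357 m/s

1357 m/s


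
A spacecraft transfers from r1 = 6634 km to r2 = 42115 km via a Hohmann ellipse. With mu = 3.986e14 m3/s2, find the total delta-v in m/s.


V1 = sqrt(mu/r1) = 7751.41 m/s
dV1 = V1*(sqrt(2*r2/(r1+r2)) - 1) = 2437.58 m/s
V2 = sqrt(mu/r2) = 3076.45 m/s
dV2 = V2*(1 - sqrt(2*r1/(r1+r2))) = 1471.47 m/s
Total dV = 3909 m/s

3909 m/s


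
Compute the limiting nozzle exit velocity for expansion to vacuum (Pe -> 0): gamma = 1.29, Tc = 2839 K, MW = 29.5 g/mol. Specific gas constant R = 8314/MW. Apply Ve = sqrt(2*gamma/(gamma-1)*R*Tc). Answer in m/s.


R = 8314 / 29.5 = 281.83 J/(kg.K)
Ve = sqrt(2 * 1.29 / (1.29 - 1) * 281.83 * 2839) = 2668 m/s

2668 m/s


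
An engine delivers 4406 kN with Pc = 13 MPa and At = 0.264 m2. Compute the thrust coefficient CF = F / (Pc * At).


CF = 4406000 / (13e6 * 0.264) = 1.28

1.28


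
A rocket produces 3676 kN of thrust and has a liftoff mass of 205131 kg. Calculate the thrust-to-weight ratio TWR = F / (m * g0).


TWR = 3676000 / (205131 * 9.81) = 1.83

1.83


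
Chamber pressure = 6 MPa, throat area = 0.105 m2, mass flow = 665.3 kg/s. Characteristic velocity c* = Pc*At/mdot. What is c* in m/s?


c* = 6e6 * 0.105 / 665.3 = 947 m/s

947 m/s


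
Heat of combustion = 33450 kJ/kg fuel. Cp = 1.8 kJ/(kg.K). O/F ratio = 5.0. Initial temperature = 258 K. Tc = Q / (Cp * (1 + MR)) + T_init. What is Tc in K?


Tc = 33450 / (1.8 * (1 + 5.0)) + 258 = 3355 K

3355 K


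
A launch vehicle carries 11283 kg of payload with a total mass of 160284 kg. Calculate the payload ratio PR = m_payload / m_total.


PR = 11283 / 160284 = 0.0704

0.0704


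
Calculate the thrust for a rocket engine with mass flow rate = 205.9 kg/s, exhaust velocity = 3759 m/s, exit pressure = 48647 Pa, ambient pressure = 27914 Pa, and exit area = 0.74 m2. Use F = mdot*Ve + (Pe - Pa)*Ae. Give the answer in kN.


F = 205.9 * 3759 + (48647 - 27914) * 0.74 = 789321.0 N = 789.3 kN

789.3 kN


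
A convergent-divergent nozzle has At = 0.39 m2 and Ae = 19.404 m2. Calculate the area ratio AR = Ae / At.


AR = 19.404 / 0.39 = 49.8

49.8


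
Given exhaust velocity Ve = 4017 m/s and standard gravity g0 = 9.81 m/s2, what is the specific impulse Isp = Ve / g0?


Isp = Ve / g0 = 4017 / 9.81 = 409.5 s

409.5 s


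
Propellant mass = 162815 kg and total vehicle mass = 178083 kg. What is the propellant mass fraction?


PMF = 162815 / 178083 = 0.914

0.914


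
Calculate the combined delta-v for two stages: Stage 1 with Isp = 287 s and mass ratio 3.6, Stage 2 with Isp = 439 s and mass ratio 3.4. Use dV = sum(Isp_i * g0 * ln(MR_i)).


dV1 = 287 * 9.81 * ln(3.6) = 3606.4 m/s
dV2 = 439 * 9.81 * ln(3.4) = 5270.3 m/s
Total dV = 3606.4 + 5270.3 = 8876.7 m/s ~ 8877 m/s

8877 m/s


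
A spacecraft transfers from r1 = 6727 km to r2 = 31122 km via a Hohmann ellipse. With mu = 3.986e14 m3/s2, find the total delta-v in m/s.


V1 = sqrt(mu/r1) = 7697.65 m/s
dV1 = V1*(sqrt(2*r2/(r1+r2)) - 1) = 2173.77 m/s
V2 = sqrt(mu/r2) = 3578.78 m/s
dV2 = V2*(1 - sqrt(2*r1/(r1+r2))) = 1445.08 m/s
Total dV = 3619 m/s

3619 m/s


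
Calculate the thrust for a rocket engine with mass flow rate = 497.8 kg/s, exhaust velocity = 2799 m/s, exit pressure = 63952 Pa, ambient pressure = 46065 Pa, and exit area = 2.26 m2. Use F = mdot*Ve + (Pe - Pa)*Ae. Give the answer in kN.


F = 497.8 * 2799 + (63952 - 46065) * 2.26 = 1.4338e+06 N = 1433.8 kN

1433.8 kN


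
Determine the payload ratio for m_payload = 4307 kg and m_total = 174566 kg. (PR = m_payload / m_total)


PR = 4307 / 174566 = 0.0247

0.0247


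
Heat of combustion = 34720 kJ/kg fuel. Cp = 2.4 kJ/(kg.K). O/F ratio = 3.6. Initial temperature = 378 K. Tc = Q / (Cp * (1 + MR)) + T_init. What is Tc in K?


Tc = 34720 / (2.4 * (1 + 3.6)) + 378 = 3523 K

3523 K


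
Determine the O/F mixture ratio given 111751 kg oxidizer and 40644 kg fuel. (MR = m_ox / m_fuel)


MR = 111751 / 40644 = 2.75

2.75


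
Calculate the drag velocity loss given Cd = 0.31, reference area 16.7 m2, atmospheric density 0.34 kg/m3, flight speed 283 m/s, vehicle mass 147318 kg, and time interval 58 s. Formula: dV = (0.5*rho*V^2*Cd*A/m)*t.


D = 0.5 * 0.34 * 283^2 * 0.31 * 16.7 = 70485.53 N
a = 70485.53 / 147318 = 0.4785 m/s2
dV = 0.4785 * 58 = 27.8 m/s

27.8 m/s


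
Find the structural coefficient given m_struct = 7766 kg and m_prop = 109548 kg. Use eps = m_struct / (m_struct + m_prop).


eps = 7766 / (7766 + 109548) = 0.0662

0.0662


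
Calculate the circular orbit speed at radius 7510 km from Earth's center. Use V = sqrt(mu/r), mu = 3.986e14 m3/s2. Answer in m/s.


V = sqrt(3.986e14 / 7510000) = 7285 m/s

7285 m/s


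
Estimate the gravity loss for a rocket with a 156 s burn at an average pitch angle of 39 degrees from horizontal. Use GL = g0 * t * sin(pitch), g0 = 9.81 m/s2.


GL = 9.81 * 156 * sin(39 deg) = 963 m/s

963 m/s


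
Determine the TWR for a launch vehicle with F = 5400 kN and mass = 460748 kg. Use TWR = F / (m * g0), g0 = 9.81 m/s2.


TWR = 5400000 / (460748 * 9.81) = 1.19

1.19


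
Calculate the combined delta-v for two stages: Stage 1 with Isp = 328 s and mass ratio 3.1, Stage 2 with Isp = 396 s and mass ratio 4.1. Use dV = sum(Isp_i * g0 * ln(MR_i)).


dV1 = 328 * 9.81 * ln(3.1) = 3640.5 m/s
dV2 = 396 * 9.81 * ln(4.1) = 5481.3 m/s
Total dV = 3640.5 + 5481.3 = 9121.8 m/s ~ 9122 m/s

9122 m/s


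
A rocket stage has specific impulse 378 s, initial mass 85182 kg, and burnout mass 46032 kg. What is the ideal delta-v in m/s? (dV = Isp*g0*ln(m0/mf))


Ve = 378 * 9.81 = 3708.18 m/s
dV = 3708.18 * ln(85182/46032) = 2282 m/s

2282 m/s


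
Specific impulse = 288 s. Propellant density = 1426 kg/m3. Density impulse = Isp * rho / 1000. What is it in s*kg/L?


rho*Isp = 288 * 1426 / 1000 = 411 s*kg/L

411 s*kg/L


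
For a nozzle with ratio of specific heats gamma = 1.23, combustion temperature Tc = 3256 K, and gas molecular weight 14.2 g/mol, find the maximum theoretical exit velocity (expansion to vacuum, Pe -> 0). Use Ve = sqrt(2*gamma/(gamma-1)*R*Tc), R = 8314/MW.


R = 8314 / 14.2 = 585.49 J/(kg.K)
Ve = sqrt(2 * 1.23 / (1.23 - 1) * 585.49 * 3256) = 4516 m/s

4516 m/s


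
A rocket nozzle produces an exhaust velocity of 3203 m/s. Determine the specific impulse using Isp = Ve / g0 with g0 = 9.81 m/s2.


Isp = Ve / g0 = 3203 / 9.81 = 326.5 s

326.5 s


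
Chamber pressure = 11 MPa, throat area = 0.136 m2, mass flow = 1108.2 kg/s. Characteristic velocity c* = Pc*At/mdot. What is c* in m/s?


c* = 11e6 * 0.136 / 1108.2 = 1350 m/s

1350 m/s


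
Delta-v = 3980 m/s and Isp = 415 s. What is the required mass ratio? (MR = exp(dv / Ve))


Ve = 415 * 9.81 = 4071.15 m/s
MR = exp(3980 / 4071.15) = 2.658

2.658


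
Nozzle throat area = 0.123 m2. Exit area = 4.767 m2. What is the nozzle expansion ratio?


AR = 4.767 / 0.123 = 38.8

38.8


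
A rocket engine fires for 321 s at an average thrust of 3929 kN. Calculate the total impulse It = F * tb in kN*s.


It = 3929 * 321 = 1261209 kN*s

1261209 kN*s


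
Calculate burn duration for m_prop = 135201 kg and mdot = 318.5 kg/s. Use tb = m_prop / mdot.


tb = 135201 / 318.5 = 424.5 s

424.5 s


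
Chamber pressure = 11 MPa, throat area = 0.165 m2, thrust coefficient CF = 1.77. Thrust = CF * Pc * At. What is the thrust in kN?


F = 1.77 * 11e6 * 0.165 = 3.2126e+06 N = 3212.6 kN

3212.6 kN


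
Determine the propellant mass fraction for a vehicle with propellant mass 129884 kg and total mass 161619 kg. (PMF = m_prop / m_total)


PMF = 129884 / 161619 = 0.804

0.804


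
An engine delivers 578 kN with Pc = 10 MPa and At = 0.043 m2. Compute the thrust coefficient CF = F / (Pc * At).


CF = 578000 / (10e6 * 0.043) = 1.34

1.34


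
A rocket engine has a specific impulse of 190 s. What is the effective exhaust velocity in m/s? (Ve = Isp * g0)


Ve = Isp * g0 = 190 * 9.81 = 1863.9 m/s

1863.9 m/s


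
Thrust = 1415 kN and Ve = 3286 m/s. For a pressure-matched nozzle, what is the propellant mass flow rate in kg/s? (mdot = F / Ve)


mdot = F / Ve = 1415000 / 3286 = 430.6 kg/s

430.6 kg/s


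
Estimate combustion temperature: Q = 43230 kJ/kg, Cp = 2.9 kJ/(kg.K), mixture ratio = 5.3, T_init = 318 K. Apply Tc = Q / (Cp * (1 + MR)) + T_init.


Tc = 43230 / (2.9 * (1 + 5.3)) + 318 = 2684 K

2684 K


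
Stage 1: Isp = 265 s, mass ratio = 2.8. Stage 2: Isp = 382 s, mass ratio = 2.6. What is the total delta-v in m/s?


dV1 = 265 * 9.81 * ln(2.8) = 2676.7 m/s
dV2 = 382 * 9.81 * ln(2.6) = 3580.7 m/s
Total dV = 2676.7 + 3580.7 = 6257.4 m/s ~ 6257 m/s

6257 m/s


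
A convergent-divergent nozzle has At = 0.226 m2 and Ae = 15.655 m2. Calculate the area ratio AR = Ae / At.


AR = 15.655 / 0.226 = 69.3

69.3


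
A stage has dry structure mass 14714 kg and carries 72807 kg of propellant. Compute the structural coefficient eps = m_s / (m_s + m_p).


eps = 14714 / (14714 + 72807) = 0.1681

0.1681


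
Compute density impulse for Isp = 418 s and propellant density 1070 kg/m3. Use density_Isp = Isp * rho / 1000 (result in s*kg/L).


rho*Isp = 418 * 1070 / 1000 = 447 s*kg/L

447 s*kg/L


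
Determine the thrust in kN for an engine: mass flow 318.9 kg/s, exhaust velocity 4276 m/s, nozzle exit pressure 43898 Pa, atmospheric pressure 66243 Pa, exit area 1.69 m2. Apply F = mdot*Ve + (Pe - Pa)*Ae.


F = 318.9 * 4276 + (43898 - 66243) * 1.69 = 1.3259e+06 N = 1325.9 kN

1325.9 kN


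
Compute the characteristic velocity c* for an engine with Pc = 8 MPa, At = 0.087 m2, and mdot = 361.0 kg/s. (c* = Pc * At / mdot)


c* = 8e6 * 0.087 / 361.0 = 1928 m/s

1928 m/s


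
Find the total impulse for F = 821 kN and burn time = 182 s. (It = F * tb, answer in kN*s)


It = 821 * 182 = 149422 kN*s

149422 kN*s


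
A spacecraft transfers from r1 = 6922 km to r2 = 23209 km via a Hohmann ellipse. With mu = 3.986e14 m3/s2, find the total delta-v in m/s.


V1 = sqrt(mu/r1) = 7588.45 m/s
dV1 = V1*(sqrt(2*r2/(r1+r2)) - 1) = 1830.22 m/s
V2 = sqrt(mu/r2) = 4144.2 m/s
dV2 = V2*(1 - sqrt(2*r1/(r1+r2))) = 1335.12 m/s
Total dV = 3165 m/s

3165 m/s


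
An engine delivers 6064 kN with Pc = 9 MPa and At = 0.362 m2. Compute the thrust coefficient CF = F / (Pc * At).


CF = 6064000 / (9e6 * 0.362) = 1.86

1.86


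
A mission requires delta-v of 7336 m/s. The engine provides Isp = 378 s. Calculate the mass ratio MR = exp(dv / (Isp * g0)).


Ve = 378 * 9.81 = 3708.18 m/s
MR = exp(7336 / 3708.18) = 7.231

7.231


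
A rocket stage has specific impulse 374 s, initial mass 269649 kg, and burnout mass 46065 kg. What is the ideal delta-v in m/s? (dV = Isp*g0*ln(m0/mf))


Ve = 374 * 9.81 = 3668.94 m/s
dV = 3668.94 * ln(269649/46065) = 6483 m/s

6483 m/s


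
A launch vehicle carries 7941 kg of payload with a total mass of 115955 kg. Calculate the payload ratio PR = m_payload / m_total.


PR = 7941 / 115955 = 0.0685

0.0685


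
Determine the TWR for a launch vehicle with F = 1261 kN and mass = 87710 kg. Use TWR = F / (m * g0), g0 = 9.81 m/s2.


TWR = 1261000 / (87710 * 9.81) = 1.47

1.47


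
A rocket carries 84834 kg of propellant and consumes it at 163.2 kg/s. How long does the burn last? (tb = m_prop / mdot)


tb = 84834 / 163.2 = 519.8 s

519.8 s


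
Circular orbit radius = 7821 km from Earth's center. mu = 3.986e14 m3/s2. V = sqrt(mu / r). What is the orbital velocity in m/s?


V = sqrt(3.986e14 / 7821000) = 7139 m/s

7139 m/s


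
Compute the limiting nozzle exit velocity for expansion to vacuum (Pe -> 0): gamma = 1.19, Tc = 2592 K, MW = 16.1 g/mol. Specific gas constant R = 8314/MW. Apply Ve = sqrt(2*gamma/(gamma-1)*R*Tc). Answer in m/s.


R = 8314 / 16.1 = 516.4 J/(kg.K)
Ve = sqrt(2 * 1.19 / (1.19 - 1) * 516.4 * 2592) = 4095 m/s

4095 m/s


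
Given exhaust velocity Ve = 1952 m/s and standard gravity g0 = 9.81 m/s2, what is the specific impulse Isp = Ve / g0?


Isp = Ve / g0 = 1952 / 9.81 = 199.0 s

199.0 s


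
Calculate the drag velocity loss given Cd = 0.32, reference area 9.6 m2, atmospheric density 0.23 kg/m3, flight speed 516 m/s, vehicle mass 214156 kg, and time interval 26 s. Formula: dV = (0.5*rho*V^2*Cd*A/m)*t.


D = 0.5 * 0.23 * 516^2 * 0.32 * 9.6 = 94062.92 N
a = 94062.92 / 214156 = 0.4392 m/s2
dV = 0.4392 * 26 = 11.4 m/s

11.4 m/s


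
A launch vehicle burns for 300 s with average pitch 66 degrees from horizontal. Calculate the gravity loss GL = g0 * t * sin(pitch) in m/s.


GL = 9.81 * 300 * sin(66 deg) = 2689 m/s

2689 m/s


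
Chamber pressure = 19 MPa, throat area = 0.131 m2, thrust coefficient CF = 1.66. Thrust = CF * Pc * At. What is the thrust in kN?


F = 1.66 * 19e6 * 0.131 = 4.1317e+06 N = 4131.7 kN

4131.7 kN


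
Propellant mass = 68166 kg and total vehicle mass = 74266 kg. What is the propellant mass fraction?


PMF = 68166 / 74266 = 0.918

0.918


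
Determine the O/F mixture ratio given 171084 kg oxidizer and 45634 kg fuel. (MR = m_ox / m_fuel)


MR = 171084 / 45634 = 3.75

3.75


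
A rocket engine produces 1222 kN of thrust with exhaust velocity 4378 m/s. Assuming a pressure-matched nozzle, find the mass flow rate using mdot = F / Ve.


mdot = F / Ve = 1222000 / 4378 = 279.1 kg/s

279.1 kg/s


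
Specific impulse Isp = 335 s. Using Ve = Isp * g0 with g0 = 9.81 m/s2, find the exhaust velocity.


Ve = Isp * g0 = 335 * 9.81 = 3286.4 m/s

3286.4 m/s


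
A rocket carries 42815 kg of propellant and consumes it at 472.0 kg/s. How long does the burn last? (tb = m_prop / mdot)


tb = 42815 / 472.0 = 90.7 s

90.7 s


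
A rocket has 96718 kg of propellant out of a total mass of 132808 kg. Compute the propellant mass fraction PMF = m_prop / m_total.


PMF = 96718 / 132808 = 0.728

0.728


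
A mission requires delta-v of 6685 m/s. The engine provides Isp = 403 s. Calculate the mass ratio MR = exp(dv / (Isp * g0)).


Ve = 403 * 9.81 = 3953.43 m/s
MR = exp(6685 / 3953.43) = 5.425

5.425


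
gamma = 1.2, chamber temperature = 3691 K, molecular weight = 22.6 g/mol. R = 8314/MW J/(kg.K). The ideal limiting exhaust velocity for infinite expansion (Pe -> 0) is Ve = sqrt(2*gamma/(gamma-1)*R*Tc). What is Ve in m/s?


R = 8314 / 22.6 = 367.88 J/(kg.K)
Ve = sqrt(2 * 1.2 / (1.2 - 1) * 367.88 * 3691) = 4037 m/s

4037 m/s


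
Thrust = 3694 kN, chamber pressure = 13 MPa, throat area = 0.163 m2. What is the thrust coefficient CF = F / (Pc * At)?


CF = 3694000 / (13e6 * 0.163) = 1.74

1.74


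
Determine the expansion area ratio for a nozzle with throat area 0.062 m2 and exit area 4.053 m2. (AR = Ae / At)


AR = 4.053 / 0.062 = 65.4

65.4


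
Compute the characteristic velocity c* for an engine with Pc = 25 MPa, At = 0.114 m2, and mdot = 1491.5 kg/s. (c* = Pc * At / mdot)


c* = 25e6 * 0.114 / 1491.5 = 1911 m/s

1911 m/s


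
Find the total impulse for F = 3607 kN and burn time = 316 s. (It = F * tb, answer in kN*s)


It = 3607 * 316 = 1139812 kN*s

1139812 kN*s


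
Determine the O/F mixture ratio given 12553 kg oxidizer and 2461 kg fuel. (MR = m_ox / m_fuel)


MR = 12553 / 2461 = 5.1

5.1


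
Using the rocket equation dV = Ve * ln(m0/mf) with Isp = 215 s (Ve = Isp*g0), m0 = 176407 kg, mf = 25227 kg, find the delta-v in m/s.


Ve = 215 * 9.81 = 2109.15 m/s
dV = 2109.15 * ln(176407/25227) = 4102 m/s

4102 m/s


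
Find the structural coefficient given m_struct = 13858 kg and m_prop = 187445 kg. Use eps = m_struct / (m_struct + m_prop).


eps = 13858 / (13858 + 187445) = 0.0688

0.0688


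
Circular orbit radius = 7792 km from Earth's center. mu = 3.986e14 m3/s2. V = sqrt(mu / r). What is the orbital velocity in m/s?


V = sqrt(3.986e14 / 7792000) = 7152 m/s

7152 m/s


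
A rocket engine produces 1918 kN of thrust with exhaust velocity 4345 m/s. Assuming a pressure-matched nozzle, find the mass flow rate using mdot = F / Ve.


mdot = F / Ve = 1918000 / 4345 = 441.4 kg/s

441.4 kg/s


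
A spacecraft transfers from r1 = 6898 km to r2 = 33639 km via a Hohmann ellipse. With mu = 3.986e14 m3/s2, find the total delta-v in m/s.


V1 = sqrt(mu/r1) = 7601.64 m/s
dV1 = V1*(sqrt(2*r2/(r1+r2)) - 1) = 2191.41 m/s
V2 = sqrt(mu/r2) = 3442.29 m/s
dV2 = V2*(1 - sqrt(2*r1/(r1+r2))) = 1434.13 m/s
Total dV = 3626 m/s

3626 m/s


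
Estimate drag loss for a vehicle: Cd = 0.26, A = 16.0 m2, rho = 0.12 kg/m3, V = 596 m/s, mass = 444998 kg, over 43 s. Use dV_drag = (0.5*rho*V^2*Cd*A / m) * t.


D = 0.5 * 0.12 * 596^2 * 0.26 * 16.0 = 88661.91 N
a = 88661.91 / 444998 = 0.1992 m/s2
dV = 0.1992 * 43 = 8.6 m/s

8.6 m/s


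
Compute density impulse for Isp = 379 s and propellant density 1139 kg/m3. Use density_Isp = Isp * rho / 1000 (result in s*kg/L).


rho*Isp = 379 * 1139 / 1000 = 432 s*kg/L

432 s*kg/L
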